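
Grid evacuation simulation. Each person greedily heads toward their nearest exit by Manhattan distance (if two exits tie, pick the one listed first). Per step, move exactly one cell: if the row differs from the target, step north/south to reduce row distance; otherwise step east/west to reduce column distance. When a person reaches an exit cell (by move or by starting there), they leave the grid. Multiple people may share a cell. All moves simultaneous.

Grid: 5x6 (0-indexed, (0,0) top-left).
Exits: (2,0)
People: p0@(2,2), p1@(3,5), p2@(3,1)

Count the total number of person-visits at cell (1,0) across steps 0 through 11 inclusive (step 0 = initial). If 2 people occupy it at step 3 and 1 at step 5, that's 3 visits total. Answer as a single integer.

Step 0: p0@(2,2) p1@(3,5) p2@(3,1) -> at (1,0): 0 [-], cum=0
Step 1: p0@(2,1) p1@(2,5) p2@(2,1) -> at (1,0): 0 [-], cum=0
Step 2: p0@ESC p1@(2,4) p2@ESC -> at (1,0): 0 [-], cum=0
Step 3: p0@ESC p1@(2,3) p2@ESC -> at (1,0): 0 [-], cum=0
Step 4: p0@ESC p1@(2,2) p2@ESC -> at (1,0): 0 [-], cum=0
Step 5: p0@ESC p1@(2,1) p2@ESC -> at (1,0): 0 [-], cum=0
Step 6: p0@ESC p1@ESC p2@ESC -> at (1,0): 0 [-], cum=0
Total visits = 0

Answer: 0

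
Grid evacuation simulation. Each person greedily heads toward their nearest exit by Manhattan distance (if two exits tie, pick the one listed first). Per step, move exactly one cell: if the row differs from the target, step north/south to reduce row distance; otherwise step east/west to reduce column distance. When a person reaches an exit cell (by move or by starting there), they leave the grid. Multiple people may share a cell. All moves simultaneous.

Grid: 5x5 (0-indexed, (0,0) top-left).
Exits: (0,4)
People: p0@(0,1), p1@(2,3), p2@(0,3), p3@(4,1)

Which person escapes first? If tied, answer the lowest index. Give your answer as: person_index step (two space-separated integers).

Answer: 2 1

Derivation:
Step 1: p0:(0,1)->(0,2) | p1:(2,3)->(1,3) | p2:(0,3)->(0,4)->EXIT | p3:(4,1)->(3,1)
Step 2: p0:(0,2)->(0,3) | p1:(1,3)->(0,3) | p2:escaped | p3:(3,1)->(2,1)
Step 3: p0:(0,3)->(0,4)->EXIT | p1:(0,3)->(0,4)->EXIT | p2:escaped | p3:(2,1)->(1,1)
Step 4: p0:escaped | p1:escaped | p2:escaped | p3:(1,1)->(0,1)
Step 5: p0:escaped | p1:escaped | p2:escaped | p3:(0,1)->(0,2)
Step 6: p0:escaped | p1:escaped | p2:escaped | p3:(0,2)->(0,3)
Step 7: p0:escaped | p1:escaped | p2:escaped | p3:(0,3)->(0,4)->EXIT
Exit steps: [3, 3, 1, 7]
First to escape: p2 at step 1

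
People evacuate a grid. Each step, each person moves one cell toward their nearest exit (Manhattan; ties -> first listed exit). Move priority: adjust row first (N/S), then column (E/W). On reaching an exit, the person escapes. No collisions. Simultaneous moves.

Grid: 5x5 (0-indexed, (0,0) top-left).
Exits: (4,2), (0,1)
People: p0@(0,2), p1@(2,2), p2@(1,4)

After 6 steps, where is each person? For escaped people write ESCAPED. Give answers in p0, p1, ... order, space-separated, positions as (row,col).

Step 1: p0:(0,2)->(0,1)->EXIT | p1:(2,2)->(3,2) | p2:(1,4)->(0,4)
Step 2: p0:escaped | p1:(3,2)->(4,2)->EXIT | p2:(0,4)->(0,3)
Step 3: p0:escaped | p1:escaped | p2:(0,3)->(0,2)
Step 4: p0:escaped | p1:escaped | p2:(0,2)->(0,1)->EXIT

ESCAPED ESCAPED ESCAPED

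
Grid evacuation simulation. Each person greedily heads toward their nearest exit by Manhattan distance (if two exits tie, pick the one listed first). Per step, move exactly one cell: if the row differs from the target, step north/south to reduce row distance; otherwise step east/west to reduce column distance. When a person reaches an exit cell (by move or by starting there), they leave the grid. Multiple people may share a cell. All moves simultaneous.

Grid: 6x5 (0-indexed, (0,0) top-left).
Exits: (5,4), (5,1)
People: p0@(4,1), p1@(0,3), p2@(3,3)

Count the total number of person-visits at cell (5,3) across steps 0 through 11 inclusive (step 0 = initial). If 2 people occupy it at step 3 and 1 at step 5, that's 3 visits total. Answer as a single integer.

Answer: 2

Derivation:
Step 0: p0@(4,1) p1@(0,3) p2@(3,3) -> at (5,3): 0 [-], cum=0
Step 1: p0@ESC p1@(1,3) p2@(4,3) -> at (5,3): 0 [-], cum=0
Step 2: p0@ESC p1@(2,3) p2@(5,3) -> at (5,3): 1 [p2], cum=1
Step 3: p0@ESC p1@(3,3) p2@ESC -> at (5,3): 0 [-], cum=1
Step 4: p0@ESC p1@(4,3) p2@ESC -> at (5,3): 0 [-], cum=1
Step 5: p0@ESC p1@(5,3) p2@ESC -> at (5,3): 1 [p1], cum=2
Step 6: p0@ESC p1@ESC p2@ESC -> at (5,3): 0 [-], cum=2
Total visits = 2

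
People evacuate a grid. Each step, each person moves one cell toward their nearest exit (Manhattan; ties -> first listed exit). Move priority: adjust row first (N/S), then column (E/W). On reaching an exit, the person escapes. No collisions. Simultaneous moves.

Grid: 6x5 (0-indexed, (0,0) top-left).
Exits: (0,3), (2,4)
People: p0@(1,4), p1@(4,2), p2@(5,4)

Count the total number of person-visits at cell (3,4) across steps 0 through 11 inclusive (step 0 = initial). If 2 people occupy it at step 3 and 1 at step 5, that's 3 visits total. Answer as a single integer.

Step 0: p0@(1,4) p1@(4,2) p2@(5,4) -> at (3,4): 0 [-], cum=0
Step 1: p0@ESC p1@(3,2) p2@(4,4) -> at (3,4): 0 [-], cum=0
Step 2: p0@ESC p1@(2,2) p2@(3,4) -> at (3,4): 1 [p2], cum=1
Step 3: p0@ESC p1@(2,3) p2@ESC -> at (3,4): 0 [-], cum=1
Step 4: p0@ESC p1@ESC p2@ESC -> at (3,4): 0 [-], cum=1
Total visits = 1

Answer: 1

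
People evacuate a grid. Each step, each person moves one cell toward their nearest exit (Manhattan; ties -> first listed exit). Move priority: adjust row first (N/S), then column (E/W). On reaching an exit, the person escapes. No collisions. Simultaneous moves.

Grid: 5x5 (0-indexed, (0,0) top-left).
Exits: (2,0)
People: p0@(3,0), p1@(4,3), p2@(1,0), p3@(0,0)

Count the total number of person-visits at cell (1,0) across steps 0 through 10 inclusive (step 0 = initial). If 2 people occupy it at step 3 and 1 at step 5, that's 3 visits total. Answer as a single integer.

Step 0: p0@(3,0) p1@(4,3) p2@(1,0) p3@(0,0) -> at (1,0): 1 [p2], cum=1
Step 1: p0@ESC p1@(3,3) p2@ESC p3@(1,0) -> at (1,0): 1 [p3], cum=2
Step 2: p0@ESC p1@(2,3) p2@ESC p3@ESC -> at (1,0): 0 [-], cum=2
Step 3: p0@ESC p1@(2,2) p2@ESC p3@ESC -> at (1,0): 0 [-], cum=2
Step 4: p0@ESC p1@(2,1) p2@ESC p3@ESC -> at (1,0): 0 [-], cum=2
Step 5: p0@ESC p1@ESC p2@ESC p3@ESC -> at (1,0): 0 [-], cum=2
Total visits = 2

Answer: 2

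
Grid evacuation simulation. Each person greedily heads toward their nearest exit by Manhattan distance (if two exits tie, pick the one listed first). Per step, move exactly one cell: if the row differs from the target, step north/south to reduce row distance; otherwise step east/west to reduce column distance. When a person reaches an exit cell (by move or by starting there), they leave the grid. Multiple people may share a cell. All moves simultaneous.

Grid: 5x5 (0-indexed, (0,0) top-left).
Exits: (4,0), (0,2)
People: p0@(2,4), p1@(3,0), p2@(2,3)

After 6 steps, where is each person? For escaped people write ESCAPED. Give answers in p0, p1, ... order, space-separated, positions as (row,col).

Step 1: p0:(2,4)->(1,4) | p1:(3,0)->(4,0)->EXIT | p2:(2,3)->(1,3)
Step 2: p0:(1,4)->(0,4) | p1:escaped | p2:(1,3)->(0,3)
Step 3: p0:(0,4)->(0,3) | p1:escaped | p2:(0,3)->(0,2)->EXIT
Step 4: p0:(0,3)->(0,2)->EXIT | p1:escaped | p2:escaped

ESCAPED ESCAPED ESCAPED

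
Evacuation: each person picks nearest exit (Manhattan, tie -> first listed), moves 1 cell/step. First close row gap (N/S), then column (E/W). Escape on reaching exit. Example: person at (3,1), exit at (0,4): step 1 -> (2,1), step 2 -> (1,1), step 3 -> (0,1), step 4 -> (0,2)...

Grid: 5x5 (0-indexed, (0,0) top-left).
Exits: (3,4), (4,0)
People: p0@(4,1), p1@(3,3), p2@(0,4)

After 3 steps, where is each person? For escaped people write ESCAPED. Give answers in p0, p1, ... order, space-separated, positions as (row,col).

Step 1: p0:(4,1)->(4,0)->EXIT | p1:(3,3)->(3,4)->EXIT | p2:(0,4)->(1,4)
Step 2: p0:escaped | p1:escaped | p2:(1,4)->(2,4)
Step 3: p0:escaped | p1:escaped | p2:(2,4)->(3,4)->EXIT

ESCAPED ESCAPED ESCAPED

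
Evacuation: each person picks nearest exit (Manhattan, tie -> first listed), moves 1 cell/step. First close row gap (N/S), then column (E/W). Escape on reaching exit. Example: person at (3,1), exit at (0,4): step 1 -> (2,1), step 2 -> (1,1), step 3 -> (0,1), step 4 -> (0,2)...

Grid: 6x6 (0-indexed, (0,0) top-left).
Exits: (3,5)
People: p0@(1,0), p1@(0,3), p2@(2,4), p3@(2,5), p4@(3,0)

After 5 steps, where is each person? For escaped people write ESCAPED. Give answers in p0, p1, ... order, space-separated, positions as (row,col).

Step 1: p0:(1,0)->(2,0) | p1:(0,3)->(1,3) | p2:(2,4)->(3,4) | p3:(2,5)->(3,5)->EXIT | p4:(3,0)->(3,1)
Step 2: p0:(2,0)->(3,0) | p1:(1,3)->(2,3) | p2:(3,4)->(3,5)->EXIT | p3:escaped | p4:(3,1)->(3,2)
Step 3: p0:(3,0)->(3,1) | p1:(2,3)->(3,3) | p2:escaped | p3:escaped | p4:(3,2)->(3,3)
Step 4: p0:(3,1)->(3,2) | p1:(3,3)->(3,4) | p2:escaped | p3:escaped | p4:(3,3)->(3,4)
Step 5: p0:(3,2)->(3,3) | p1:(3,4)->(3,5)->EXIT | p2:escaped | p3:escaped | p4:(3,4)->(3,5)->EXIT

(3,3) ESCAPED ESCAPED ESCAPED ESCAPED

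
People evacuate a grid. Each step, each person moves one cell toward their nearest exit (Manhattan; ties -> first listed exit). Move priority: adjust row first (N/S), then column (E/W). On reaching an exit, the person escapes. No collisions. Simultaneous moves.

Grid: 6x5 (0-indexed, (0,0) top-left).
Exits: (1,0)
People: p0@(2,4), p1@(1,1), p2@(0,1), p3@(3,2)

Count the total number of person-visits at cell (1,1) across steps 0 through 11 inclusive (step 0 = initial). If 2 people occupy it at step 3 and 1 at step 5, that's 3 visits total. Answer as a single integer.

Answer: 4

Derivation:
Step 0: p0@(2,4) p1@(1,1) p2@(0,1) p3@(3,2) -> at (1,1): 1 [p1], cum=1
Step 1: p0@(1,4) p1@ESC p2@(1,1) p3@(2,2) -> at (1,1): 1 [p2], cum=2
Step 2: p0@(1,3) p1@ESC p2@ESC p3@(1,2) -> at (1,1): 0 [-], cum=2
Step 3: p0@(1,2) p1@ESC p2@ESC p3@(1,1) -> at (1,1): 1 [p3], cum=3
Step 4: p0@(1,1) p1@ESC p2@ESC p3@ESC -> at (1,1): 1 [p0], cum=4
Step 5: p0@ESC p1@ESC p2@ESC p3@ESC -> at (1,1): 0 [-], cum=4
Total visits = 4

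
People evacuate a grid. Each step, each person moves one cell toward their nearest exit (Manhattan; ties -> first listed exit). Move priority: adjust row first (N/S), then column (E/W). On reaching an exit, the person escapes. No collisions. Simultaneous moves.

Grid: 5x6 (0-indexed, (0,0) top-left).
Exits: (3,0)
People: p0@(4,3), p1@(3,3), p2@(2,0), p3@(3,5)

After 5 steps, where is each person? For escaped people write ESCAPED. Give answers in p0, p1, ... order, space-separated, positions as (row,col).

Step 1: p0:(4,3)->(3,3) | p1:(3,3)->(3,2) | p2:(2,0)->(3,0)->EXIT | p3:(3,5)->(3,4)
Step 2: p0:(3,3)->(3,2) | p1:(3,2)->(3,1) | p2:escaped | p3:(3,4)->(3,3)
Step 3: p0:(3,2)->(3,1) | p1:(3,1)->(3,0)->EXIT | p2:escaped | p3:(3,3)->(3,2)
Step 4: p0:(3,1)->(3,0)->EXIT | p1:escaped | p2:escaped | p3:(3,2)->(3,1)
Step 5: p0:escaped | p1:escaped | p2:escaped | p3:(3,1)->(3,0)->EXIT

ESCAPED ESCAPED ESCAPED ESCAPED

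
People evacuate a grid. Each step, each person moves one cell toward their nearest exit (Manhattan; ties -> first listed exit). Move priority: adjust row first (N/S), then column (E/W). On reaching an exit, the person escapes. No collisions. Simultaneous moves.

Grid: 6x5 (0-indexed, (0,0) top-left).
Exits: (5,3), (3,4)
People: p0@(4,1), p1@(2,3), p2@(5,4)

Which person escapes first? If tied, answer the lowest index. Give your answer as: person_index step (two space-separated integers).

Answer: 2 1

Derivation:
Step 1: p0:(4,1)->(5,1) | p1:(2,3)->(3,3) | p2:(5,4)->(5,3)->EXIT
Step 2: p0:(5,1)->(5,2) | p1:(3,3)->(3,4)->EXIT | p2:escaped
Step 3: p0:(5,2)->(5,3)->EXIT | p1:escaped | p2:escaped
Exit steps: [3, 2, 1]
First to escape: p2 at step 1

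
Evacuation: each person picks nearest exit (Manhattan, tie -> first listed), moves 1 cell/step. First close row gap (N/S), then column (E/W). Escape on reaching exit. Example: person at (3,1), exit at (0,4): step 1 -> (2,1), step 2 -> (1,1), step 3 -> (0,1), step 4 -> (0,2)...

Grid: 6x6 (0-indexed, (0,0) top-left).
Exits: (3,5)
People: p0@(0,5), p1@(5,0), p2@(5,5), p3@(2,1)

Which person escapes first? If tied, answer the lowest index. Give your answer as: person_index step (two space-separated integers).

Answer: 2 2

Derivation:
Step 1: p0:(0,5)->(1,5) | p1:(5,0)->(4,0) | p2:(5,5)->(4,5) | p3:(2,1)->(3,1)
Step 2: p0:(1,5)->(2,5) | p1:(4,0)->(3,0) | p2:(4,5)->(3,5)->EXIT | p3:(3,1)->(3,2)
Step 3: p0:(2,5)->(3,5)->EXIT | p1:(3,0)->(3,1) | p2:escaped | p3:(3,2)->(3,3)
Step 4: p0:escaped | p1:(3,1)->(3,2) | p2:escaped | p3:(3,3)->(3,4)
Step 5: p0:escaped | p1:(3,2)->(3,3) | p2:escaped | p3:(3,4)->(3,5)->EXIT
Step 6: p0:escaped | p1:(3,3)->(3,4) | p2:escaped | p3:escaped
Step 7: p0:escaped | p1:(3,4)->(3,5)->EXIT | p2:escaped | p3:escaped
Exit steps: [3, 7, 2, 5]
First to escape: p2 at step 2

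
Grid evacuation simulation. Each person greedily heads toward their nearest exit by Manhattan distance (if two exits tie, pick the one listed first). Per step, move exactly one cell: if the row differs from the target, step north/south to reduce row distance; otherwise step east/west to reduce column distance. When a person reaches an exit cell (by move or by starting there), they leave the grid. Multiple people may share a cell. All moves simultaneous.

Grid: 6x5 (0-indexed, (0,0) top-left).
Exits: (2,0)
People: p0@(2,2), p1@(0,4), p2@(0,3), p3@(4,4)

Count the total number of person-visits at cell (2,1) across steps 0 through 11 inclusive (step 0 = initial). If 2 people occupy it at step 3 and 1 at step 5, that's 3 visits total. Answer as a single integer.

Answer: 4

Derivation:
Step 0: p0@(2,2) p1@(0,4) p2@(0,3) p3@(4,4) -> at (2,1): 0 [-], cum=0
Step 1: p0@(2,1) p1@(1,4) p2@(1,3) p3@(3,4) -> at (2,1): 1 [p0], cum=1
Step 2: p0@ESC p1@(2,4) p2@(2,3) p3@(2,4) -> at (2,1): 0 [-], cum=1
Step 3: p0@ESC p1@(2,3) p2@(2,2) p3@(2,3) -> at (2,1): 0 [-], cum=1
Step 4: p0@ESC p1@(2,2) p2@(2,1) p3@(2,2) -> at (2,1): 1 [p2], cum=2
Step 5: p0@ESC p1@(2,1) p2@ESC p3@(2,1) -> at (2,1): 2 [p1,p3], cum=4
Step 6: p0@ESC p1@ESC p2@ESC p3@ESC -> at (2,1): 0 [-], cum=4
Total visits = 4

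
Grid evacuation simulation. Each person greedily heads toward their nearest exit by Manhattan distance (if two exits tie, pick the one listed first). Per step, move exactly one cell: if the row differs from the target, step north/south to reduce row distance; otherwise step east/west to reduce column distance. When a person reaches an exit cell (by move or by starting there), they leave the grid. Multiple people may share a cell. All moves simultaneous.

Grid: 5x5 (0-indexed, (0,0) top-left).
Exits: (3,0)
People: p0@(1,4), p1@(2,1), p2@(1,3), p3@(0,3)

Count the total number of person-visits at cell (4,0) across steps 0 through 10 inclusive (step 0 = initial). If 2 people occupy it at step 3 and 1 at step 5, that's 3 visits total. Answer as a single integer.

Answer: 0

Derivation:
Step 0: p0@(1,4) p1@(2,1) p2@(1,3) p3@(0,3) -> at (4,0): 0 [-], cum=0
Step 1: p0@(2,4) p1@(3,1) p2@(2,3) p3@(1,3) -> at (4,0): 0 [-], cum=0
Step 2: p0@(3,4) p1@ESC p2@(3,3) p3@(2,3) -> at (4,0): 0 [-], cum=0
Step 3: p0@(3,3) p1@ESC p2@(3,2) p3@(3,3) -> at (4,0): 0 [-], cum=0
Step 4: p0@(3,2) p1@ESC p2@(3,1) p3@(3,2) -> at (4,0): 0 [-], cum=0
Step 5: p0@(3,1) p1@ESC p2@ESC p3@(3,1) -> at (4,0): 0 [-], cum=0
Step 6: p0@ESC p1@ESC p2@ESC p3@ESC -> at (4,0): 0 [-], cum=0
Total visits = 0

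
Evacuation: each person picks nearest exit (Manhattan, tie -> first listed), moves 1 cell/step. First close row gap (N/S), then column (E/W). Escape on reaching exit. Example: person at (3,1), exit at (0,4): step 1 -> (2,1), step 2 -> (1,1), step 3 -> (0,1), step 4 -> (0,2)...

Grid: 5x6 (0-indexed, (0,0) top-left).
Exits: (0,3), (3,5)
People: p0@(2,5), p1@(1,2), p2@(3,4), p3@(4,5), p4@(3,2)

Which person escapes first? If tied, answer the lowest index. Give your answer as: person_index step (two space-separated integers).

Answer: 0 1

Derivation:
Step 1: p0:(2,5)->(3,5)->EXIT | p1:(1,2)->(0,2) | p2:(3,4)->(3,5)->EXIT | p3:(4,5)->(3,5)->EXIT | p4:(3,2)->(3,3)
Step 2: p0:escaped | p1:(0,2)->(0,3)->EXIT | p2:escaped | p3:escaped | p4:(3,3)->(3,4)
Step 3: p0:escaped | p1:escaped | p2:escaped | p3:escaped | p4:(3,4)->(3,5)->EXIT
Exit steps: [1, 2, 1, 1, 3]
First to escape: p0 at step 1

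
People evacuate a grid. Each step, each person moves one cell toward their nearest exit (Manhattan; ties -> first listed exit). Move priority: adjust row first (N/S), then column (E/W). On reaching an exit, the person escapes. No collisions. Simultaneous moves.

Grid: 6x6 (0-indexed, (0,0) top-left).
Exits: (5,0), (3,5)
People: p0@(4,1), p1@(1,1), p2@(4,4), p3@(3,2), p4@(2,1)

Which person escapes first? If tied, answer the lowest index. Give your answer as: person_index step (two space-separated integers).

Step 1: p0:(4,1)->(5,1) | p1:(1,1)->(2,1) | p2:(4,4)->(3,4) | p3:(3,2)->(3,3) | p4:(2,1)->(3,1)
Step 2: p0:(5,1)->(5,0)->EXIT | p1:(2,1)->(3,1) | p2:(3,4)->(3,5)->EXIT | p3:(3,3)->(3,4) | p4:(3,1)->(4,1)
Step 3: p0:escaped | p1:(3,1)->(4,1) | p2:escaped | p3:(3,4)->(3,5)->EXIT | p4:(4,1)->(5,1)
Step 4: p0:escaped | p1:(4,1)->(5,1) | p2:escaped | p3:escaped | p4:(5,1)->(5,0)->EXIT
Step 5: p0:escaped | p1:(5,1)->(5,0)->EXIT | p2:escaped | p3:escaped | p4:escaped
Exit steps: [2, 5, 2, 3, 4]
First to escape: p0 at step 2

Answer: 0 2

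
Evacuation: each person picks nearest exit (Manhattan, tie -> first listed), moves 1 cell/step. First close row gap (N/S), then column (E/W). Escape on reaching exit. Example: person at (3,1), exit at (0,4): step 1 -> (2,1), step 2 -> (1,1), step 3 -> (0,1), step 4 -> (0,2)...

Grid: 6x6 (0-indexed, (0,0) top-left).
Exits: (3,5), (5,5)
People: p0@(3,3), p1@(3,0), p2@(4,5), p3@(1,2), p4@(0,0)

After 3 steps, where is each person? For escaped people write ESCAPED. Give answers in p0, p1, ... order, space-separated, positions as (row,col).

Step 1: p0:(3,3)->(3,4) | p1:(3,0)->(3,1) | p2:(4,5)->(3,5)->EXIT | p3:(1,2)->(2,2) | p4:(0,0)->(1,0)
Step 2: p0:(3,4)->(3,5)->EXIT | p1:(3,1)->(3,2) | p2:escaped | p3:(2,2)->(3,2) | p4:(1,0)->(2,0)
Step 3: p0:escaped | p1:(3,2)->(3,3) | p2:escaped | p3:(3,2)->(3,3) | p4:(2,0)->(3,0)

ESCAPED (3,3) ESCAPED (3,3) (3,0)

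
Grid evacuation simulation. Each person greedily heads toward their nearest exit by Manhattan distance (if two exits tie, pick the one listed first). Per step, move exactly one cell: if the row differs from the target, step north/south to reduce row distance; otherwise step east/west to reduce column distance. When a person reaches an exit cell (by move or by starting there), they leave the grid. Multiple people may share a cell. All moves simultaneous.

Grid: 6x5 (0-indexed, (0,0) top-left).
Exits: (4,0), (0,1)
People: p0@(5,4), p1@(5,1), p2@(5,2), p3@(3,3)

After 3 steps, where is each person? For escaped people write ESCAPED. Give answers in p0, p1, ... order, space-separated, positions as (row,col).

Step 1: p0:(5,4)->(4,4) | p1:(5,1)->(4,1) | p2:(5,2)->(4,2) | p3:(3,3)->(4,3)
Step 2: p0:(4,4)->(4,3) | p1:(4,1)->(4,0)->EXIT | p2:(4,2)->(4,1) | p3:(4,3)->(4,2)
Step 3: p0:(4,3)->(4,2) | p1:escaped | p2:(4,1)->(4,0)->EXIT | p3:(4,2)->(4,1)

(4,2) ESCAPED ESCAPED (4,1)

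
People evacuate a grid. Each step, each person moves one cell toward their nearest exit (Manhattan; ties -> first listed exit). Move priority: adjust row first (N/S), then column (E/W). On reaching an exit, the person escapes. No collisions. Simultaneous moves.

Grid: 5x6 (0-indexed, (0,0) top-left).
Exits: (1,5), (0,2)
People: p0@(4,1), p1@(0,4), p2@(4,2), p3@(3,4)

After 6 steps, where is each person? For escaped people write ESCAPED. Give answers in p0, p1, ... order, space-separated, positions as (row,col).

Step 1: p0:(4,1)->(3,1) | p1:(0,4)->(1,4) | p2:(4,2)->(3,2) | p3:(3,4)->(2,4)
Step 2: p0:(3,1)->(2,1) | p1:(1,4)->(1,5)->EXIT | p2:(3,2)->(2,2) | p3:(2,4)->(1,4)
Step 3: p0:(2,1)->(1,1) | p1:escaped | p2:(2,2)->(1,2) | p3:(1,4)->(1,5)->EXIT
Step 4: p0:(1,1)->(0,1) | p1:escaped | p2:(1,2)->(0,2)->EXIT | p3:escaped
Step 5: p0:(0,1)->(0,2)->EXIT | p1:escaped | p2:escaped | p3:escaped

ESCAPED ESCAPED ESCAPED ESCAPED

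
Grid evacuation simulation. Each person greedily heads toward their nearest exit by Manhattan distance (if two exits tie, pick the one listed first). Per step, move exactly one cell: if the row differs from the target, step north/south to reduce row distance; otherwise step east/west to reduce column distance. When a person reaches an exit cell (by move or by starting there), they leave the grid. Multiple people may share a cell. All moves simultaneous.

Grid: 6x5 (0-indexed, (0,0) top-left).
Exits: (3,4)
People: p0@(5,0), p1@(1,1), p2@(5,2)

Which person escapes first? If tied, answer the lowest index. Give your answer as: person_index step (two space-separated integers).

Step 1: p0:(5,0)->(4,0) | p1:(1,1)->(2,1) | p2:(5,2)->(4,2)
Step 2: p0:(4,0)->(3,0) | p1:(2,1)->(3,1) | p2:(4,2)->(3,2)
Step 3: p0:(3,0)->(3,1) | p1:(3,1)->(3,2) | p2:(3,2)->(3,3)
Step 4: p0:(3,1)->(3,2) | p1:(3,2)->(3,3) | p2:(3,3)->(3,4)->EXIT
Step 5: p0:(3,2)->(3,3) | p1:(3,3)->(3,4)->EXIT | p2:escaped
Step 6: p0:(3,3)->(3,4)->EXIT | p1:escaped | p2:escaped
Exit steps: [6, 5, 4]
First to escape: p2 at step 4

Answer: 2 4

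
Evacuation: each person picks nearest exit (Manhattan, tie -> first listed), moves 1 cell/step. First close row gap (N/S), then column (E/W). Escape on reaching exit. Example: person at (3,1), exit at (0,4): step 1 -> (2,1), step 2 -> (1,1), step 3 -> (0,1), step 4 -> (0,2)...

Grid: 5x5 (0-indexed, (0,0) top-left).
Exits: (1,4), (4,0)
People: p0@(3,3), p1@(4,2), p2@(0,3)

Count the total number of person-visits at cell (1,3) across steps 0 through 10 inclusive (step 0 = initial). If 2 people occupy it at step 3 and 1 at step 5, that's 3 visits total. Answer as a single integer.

Answer: 2

Derivation:
Step 0: p0@(3,3) p1@(4,2) p2@(0,3) -> at (1,3): 0 [-], cum=0
Step 1: p0@(2,3) p1@(4,1) p2@(1,3) -> at (1,3): 1 [p2], cum=1
Step 2: p0@(1,3) p1@ESC p2@ESC -> at (1,3): 1 [p0], cum=2
Step 3: p0@ESC p1@ESC p2@ESC -> at (1,3): 0 [-], cum=2
Total visits = 2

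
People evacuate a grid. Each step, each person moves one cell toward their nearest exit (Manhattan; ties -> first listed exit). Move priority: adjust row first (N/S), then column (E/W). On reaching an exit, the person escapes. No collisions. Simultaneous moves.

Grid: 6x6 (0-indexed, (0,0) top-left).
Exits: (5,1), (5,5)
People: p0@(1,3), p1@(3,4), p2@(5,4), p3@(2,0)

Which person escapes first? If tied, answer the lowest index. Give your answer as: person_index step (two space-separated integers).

Answer: 2 1

Derivation:
Step 1: p0:(1,3)->(2,3) | p1:(3,4)->(4,4) | p2:(5,4)->(5,5)->EXIT | p3:(2,0)->(3,0)
Step 2: p0:(2,3)->(3,3) | p1:(4,4)->(5,4) | p2:escaped | p3:(3,0)->(4,0)
Step 3: p0:(3,3)->(4,3) | p1:(5,4)->(5,5)->EXIT | p2:escaped | p3:(4,0)->(5,0)
Step 4: p0:(4,3)->(5,3) | p1:escaped | p2:escaped | p3:(5,0)->(5,1)->EXIT
Step 5: p0:(5,3)->(5,2) | p1:escaped | p2:escaped | p3:escaped
Step 6: p0:(5,2)->(5,1)->EXIT | p1:escaped | p2:escaped | p3:escaped
Exit steps: [6, 3, 1, 4]
First to escape: p2 at step 1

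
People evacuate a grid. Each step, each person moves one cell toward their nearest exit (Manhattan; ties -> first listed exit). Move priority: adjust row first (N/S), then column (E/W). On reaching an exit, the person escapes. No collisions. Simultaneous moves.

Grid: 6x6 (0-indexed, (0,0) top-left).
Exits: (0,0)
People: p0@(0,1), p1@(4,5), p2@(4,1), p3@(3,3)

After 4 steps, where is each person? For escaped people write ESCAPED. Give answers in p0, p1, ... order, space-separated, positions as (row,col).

Step 1: p0:(0,1)->(0,0)->EXIT | p1:(4,5)->(3,5) | p2:(4,1)->(3,1) | p3:(3,3)->(2,3)
Step 2: p0:escaped | p1:(3,5)->(2,5) | p2:(3,1)->(2,1) | p3:(2,3)->(1,3)
Step 3: p0:escaped | p1:(2,5)->(1,5) | p2:(2,1)->(1,1) | p3:(1,3)->(0,3)
Step 4: p0:escaped | p1:(1,5)->(0,5) | p2:(1,1)->(0,1) | p3:(0,3)->(0,2)

ESCAPED (0,5) (0,1) (0,2)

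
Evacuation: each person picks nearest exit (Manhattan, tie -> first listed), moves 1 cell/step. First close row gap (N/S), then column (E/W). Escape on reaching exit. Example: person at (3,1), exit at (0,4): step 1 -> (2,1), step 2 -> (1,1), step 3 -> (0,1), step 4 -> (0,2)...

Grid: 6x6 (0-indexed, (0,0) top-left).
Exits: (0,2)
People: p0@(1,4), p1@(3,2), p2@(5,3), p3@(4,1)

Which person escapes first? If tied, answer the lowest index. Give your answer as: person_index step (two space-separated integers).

Answer: 0 3

Derivation:
Step 1: p0:(1,4)->(0,4) | p1:(3,2)->(2,2) | p2:(5,3)->(4,3) | p3:(4,1)->(3,1)
Step 2: p0:(0,4)->(0,3) | p1:(2,2)->(1,2) | p2:(4,3)->(3,3) | p3:(3,1)->(2,1)
Step 3: p0:(0,3)->(0,2)->EXIT | p1:(1,2)->(0,2)->EXIT | p2:(3,3)->(2,3) | p3:(2,1)->(1,1)
Step 4: p0:escaped | p1:escaped | p2:(2,3)->(1,3) | p3:(1,1)->(0,1)
Step 5: p0:escaped | p1:escaped | p2:(1,3)->(0,3) | p3:(0,1)->(0,2)->EXIT
Step 6: p0:escaped | p1:escaped | p2:(0,3)->(0,2)->EXIT | p3:escaped
Exit steps: [3, 3, 6, 5]
First to escape: p0 at step 3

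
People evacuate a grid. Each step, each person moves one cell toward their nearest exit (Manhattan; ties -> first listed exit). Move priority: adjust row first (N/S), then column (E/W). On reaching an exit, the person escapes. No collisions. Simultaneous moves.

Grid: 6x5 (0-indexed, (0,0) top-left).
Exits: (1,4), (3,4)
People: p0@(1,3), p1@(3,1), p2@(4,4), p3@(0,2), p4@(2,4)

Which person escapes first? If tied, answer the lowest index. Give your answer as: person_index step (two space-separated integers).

Answer: 0 1

Derivation:
Step 1: p0:(1,3)->(1,4)->EXIT | p1:(3,1)->(3,2) | p2:(4,4)->(3,4)->EXIT | p3:(0,2)->(1,2) | p4:(2,4)->(1,4)->EXIT
Step 2: p0:escaped | p1:(3,2)->(3,3) | p2:escaped | p3:(1,2)->(1,3) | p4:escaped
Step 3: p0:escaped | p1:(3,3)->(3,4)->EXIT | p2:escaped | p3:(1,3)->(1,4)->EXIT | p4:escaped
Exit steps: [1, 3, 1, 3, 1]
First to escape: p0 at step 1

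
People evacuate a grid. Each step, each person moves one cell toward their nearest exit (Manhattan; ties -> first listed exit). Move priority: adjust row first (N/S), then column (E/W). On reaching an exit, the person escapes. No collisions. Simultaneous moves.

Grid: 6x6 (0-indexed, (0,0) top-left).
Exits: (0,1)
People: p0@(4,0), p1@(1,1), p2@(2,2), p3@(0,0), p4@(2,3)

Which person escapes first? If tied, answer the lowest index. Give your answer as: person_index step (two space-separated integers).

Answer: 1 1

Derivation:
Step 1: p0:(4,0)->(3,0) | p1:(1,1)->(0,1)->EXIT | p2:(2,2)->(1,2) | p3:(0,0)->(0,1)->EXIT | p4:(2,3)->(1,3)
Step 2: p0:(3,0)->(2,0) | p1:escaped | p2:(1,2)->(0,2) | p3:escaped | p4:(1,3)->(0,3)
Step 3: p0:(2,0)->(1,0) | p1:escaped | p2:(0,2)->(0,1)->EXIT | p3:escaped | p4:(0,3)->(0,2)
Step 4: p0:(1,0)->(0,0) | p1:escaped | p2:escaped | p3:escaped | p4:(0,2)->(0,1)->EXIT
Step 5: p0:(0,0)->(0,1)->EXIT | p1:escaped | p2:escaped | p3:escaped | p4:escaped
Exit steps: [5, 1, 3, 1, 4]
First to escape: p1 at step 1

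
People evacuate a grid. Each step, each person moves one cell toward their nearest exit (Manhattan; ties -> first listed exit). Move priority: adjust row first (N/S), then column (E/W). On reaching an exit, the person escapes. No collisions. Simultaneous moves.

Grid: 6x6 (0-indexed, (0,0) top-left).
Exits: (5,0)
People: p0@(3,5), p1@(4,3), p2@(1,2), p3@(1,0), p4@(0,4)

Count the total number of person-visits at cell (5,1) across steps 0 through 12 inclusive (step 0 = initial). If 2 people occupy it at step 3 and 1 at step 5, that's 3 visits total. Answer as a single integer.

Answer: 4

Derivation:
Step 0: p0@(3,5) p1@(4,3) p2@(1,2) p3@(1,0) p4@(0,4) -> at (5,1): 0 [-], cum=0
Step 1: p0@(4,5) p1@(5,3) p2@(2,2) p3@(2,0) p4@(1,4) -> at (5,1): 0 [-], cum=0
Step 2: p0@(5,5) p1@(5,2) p2@(3,2) p3@(3,0) p4@(2,4) -> at (5,1): 0 [-], cum=0
Step 3: p0@(5,4) p1@(5,1) p2@(4,2) p3@(4,0) p4@(3,4) -> at (5,1): 1 [p1], cum=1
Step 4: p0@(5,3) p1@ESC p2@(5,2) p3@ESC p4@(4,4) -> at (5,1): 0 [-], cum=1
Step 5: p0@(5,2) p1@ESC p2@(5,1) p3@ESC p4@(5,4) -> at (5,1): 1 [p2], cum=2
Step 6: p0@(5,1) p1@ESC p2@ESC p3@ESC p4@(5,3) -> at (5,1): 1 [p0], cum=3
Step 7: p0@ESC p1@ESC p2@ESC p3@ESC p4@(5,2) -> at (5,1): 0 [-], cum=3
Step 8: p0@ESC p1@ESC p2@ESC p3@ESC p4@(5,1) -> at (5,1): 1 [p4], cum=4
Step 9: p0@ESC p1@ESC p2@ESC p3@ESC p4@ESC -> at (5,1): 0 [-], cum=4
Total visits = 4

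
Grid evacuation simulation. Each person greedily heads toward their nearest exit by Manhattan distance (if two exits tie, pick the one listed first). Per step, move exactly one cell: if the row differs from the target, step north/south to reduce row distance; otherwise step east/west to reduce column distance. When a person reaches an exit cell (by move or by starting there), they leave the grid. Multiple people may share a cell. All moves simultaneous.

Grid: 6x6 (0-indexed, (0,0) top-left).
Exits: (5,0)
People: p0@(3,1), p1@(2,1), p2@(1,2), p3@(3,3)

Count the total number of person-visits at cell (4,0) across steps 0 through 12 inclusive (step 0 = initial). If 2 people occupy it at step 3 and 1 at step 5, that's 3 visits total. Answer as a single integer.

Step 0: p0@(3,1) p1@(2,1) p2@(1,2) p3@(3,3) -> at (4,0): 0 [-], cum=0
Step 1: p0@(4,1) p1@(3,1) p2@(2,2) p3@(4,3) -> at (4,0): 0 [-], cum=0
Step 2: p0@(5,1) p1@(4,1) p2@(3,2) p3@(5,3) -> at (4,0): 0 [-], cum=0
Step 3: p0@ESC p1@(5,1) p2@(4,2) p3@(5,2) -> at (4,0): 0 [-], cum=0
Step 4: p0@ESC p1@ESC p2@(5,2) p3@(5,1) -> at (4,0): 0 [-], cum=0
Step 5: p0@ESC p1@ESC p2@(5,1) p3@ESC -> at (4,0): 0 [-], cum=0
Step 6: p0@ESC p1@ESC p2@ESC p3@ESC -> at (4,0): 0 [-], cum=0
Total visits = 0

Answer: 0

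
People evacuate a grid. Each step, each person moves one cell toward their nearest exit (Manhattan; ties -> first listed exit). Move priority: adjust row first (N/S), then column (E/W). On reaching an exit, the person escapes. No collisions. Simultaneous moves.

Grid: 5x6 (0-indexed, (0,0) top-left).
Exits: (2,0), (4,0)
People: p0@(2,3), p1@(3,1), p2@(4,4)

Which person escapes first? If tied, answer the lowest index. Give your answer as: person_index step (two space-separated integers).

Step 1: p0:(2,3)->(2,2) | p1:(3,1)->(2,1) | p2:(4,4)->(4,3)
Step 2: p0:(2,2)->(2,1) | p1:(2,1)->(2,0)->EXIT | p2:(4,3)->(4,2)
Step 3: p0:(2,1)->(2,0)->EXIT | p1:escaped | p2:(4,2)->(4,1)
Step 4: p0:escaped | p1:escaped | p2:(4,1)->(4,0)->EXIT
Exit steps: [3, 2, 4]
First to escape: p1 at step 2

Answer: 1 2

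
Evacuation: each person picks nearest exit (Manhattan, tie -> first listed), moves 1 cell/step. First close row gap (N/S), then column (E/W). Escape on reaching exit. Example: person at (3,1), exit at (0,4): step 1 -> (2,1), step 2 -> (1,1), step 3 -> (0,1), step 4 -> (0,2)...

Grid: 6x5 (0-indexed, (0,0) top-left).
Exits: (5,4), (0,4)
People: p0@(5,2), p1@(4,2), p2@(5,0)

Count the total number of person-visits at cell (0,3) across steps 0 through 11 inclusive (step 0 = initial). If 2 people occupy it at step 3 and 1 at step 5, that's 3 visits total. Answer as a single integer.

Answer: 0

Derivation:
Step 0: p0@(5,2) p1@(4,2) p2@(5,0) -> at (0,3): 0 [-], cum=0
Step 1: p0@(5,3) p1@(5,2) p2@(5,1) -> at (0,3): 0 [-], cum=0
Step 2: p0@ESC p1@(5,3) p2@(5,2) -> at (0,3): 0 [-], cum=0
Step 3: p0@ESC p1@ESC p2@(5,3) -> at (0,3): 0 [-], cum=0
Step 4: p0@ESC p1@ESC p2@ESC -> at (0,3): 0 [-], cum=0
Total visits = 0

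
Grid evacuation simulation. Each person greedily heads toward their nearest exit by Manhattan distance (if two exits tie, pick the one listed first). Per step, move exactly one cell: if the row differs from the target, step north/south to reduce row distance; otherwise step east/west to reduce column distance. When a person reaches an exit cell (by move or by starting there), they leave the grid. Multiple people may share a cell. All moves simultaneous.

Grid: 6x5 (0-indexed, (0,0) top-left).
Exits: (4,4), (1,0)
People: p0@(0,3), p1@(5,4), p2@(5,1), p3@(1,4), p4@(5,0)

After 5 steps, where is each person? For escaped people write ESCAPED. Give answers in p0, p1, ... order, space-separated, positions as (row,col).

Step 1: p0:(0,3)->(1,3) | p1:(5,4)->(4,4)->EXIT | p2:(5,1)->(4,1) | p3:(1,4)->(2,4) | p4:(5,0)->(4,0)
Step 2: p0:(1,3)->(1,2) | p1:escaped | p2:(4,1)->(4,2) | p3:(2,4)->(3,4) | p4:(4,0)->(3,0)
Step 3: p0:(1,2)->(1,1) | p1:escaped | p2:(4,2)->(4,3) | p3:(3,4)->(4,4)->EXIT | p4:(3,0)->(2,0)
Step 4: p0:(1,1)->(1,0)->EXIT | p1:escaped | p2:(4,3)->(4,4)->EXIT | p3:escaped | p4:(2,0)->(1,0)->EXIT

ESCAPED ESCAPED ESCAPED ESCAPED ESCAPED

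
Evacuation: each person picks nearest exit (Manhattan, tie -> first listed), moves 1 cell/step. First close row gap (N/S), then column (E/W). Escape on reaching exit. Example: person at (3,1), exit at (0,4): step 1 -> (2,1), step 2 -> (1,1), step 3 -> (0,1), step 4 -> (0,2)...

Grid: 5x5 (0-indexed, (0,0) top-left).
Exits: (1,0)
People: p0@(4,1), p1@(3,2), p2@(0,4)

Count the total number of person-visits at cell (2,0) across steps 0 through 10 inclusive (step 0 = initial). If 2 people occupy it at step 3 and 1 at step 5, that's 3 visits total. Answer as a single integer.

Step 0: p0@(4,1) p1@(3,2) p2@(0,4) -> at (2,0): 0 [-], cum=0
Step 1: p0@(3,1) p1@(2,2) p2@(1,4) -> at (2,0): 0 [-], cum=0
Step 2: p0@(2,1) p1@(1,2) p2@(1,3) -> at (2,0): 0 [-], cum=0
Step 3: p0@(1,1) p1@(1,1) p2@(1,2) -> at (2,0): 0 [-], cum=0
Step 4: p0@ESC p1@ESC p2@(1,1) -> at (2,0): 0 [-], cum=0
Step 5: p0@ESC p1@ESC p2@ESC -> at (2,0): 0 [-], cum=0
Total visits = 0

Answer: 0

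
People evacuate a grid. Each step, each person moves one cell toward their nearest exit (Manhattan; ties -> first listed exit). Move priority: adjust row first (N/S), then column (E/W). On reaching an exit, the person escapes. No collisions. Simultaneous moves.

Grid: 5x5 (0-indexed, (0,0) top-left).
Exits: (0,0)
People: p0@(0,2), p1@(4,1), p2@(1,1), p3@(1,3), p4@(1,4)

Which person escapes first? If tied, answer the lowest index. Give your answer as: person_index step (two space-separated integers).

Step 1: p0:(0,2)->(0,1) | p1:(4,1)->(3,1) | p2:(1,1)->(0,1) | p3:(1,3)->(0,3) | p4:(1,4)->(0,4)
Step 2: p0:(0,1)->(0,0)->EXIT | p1:(3,1)->(2,1) | p2:(0,1)->(0,0)->EXIT | p3:(0,3)->(0,2) | p4:(0,4)->(0,3)
Step 3: p0:escaped | p1:(2,1)->(1,1) | p2:escaped | p3:(0,2)->(0,1) | p4:(0,3)->(0,2)
Step 4: p0:escaped | p1:(1,1)->(0,1) | p2:escaped | p3:(0,1)->(0,0)->EXIT | p4:(0,2)->(0,1)
Step 5: p0:escaped | p1:(0,1)->(0,0)->EXIT | p2:escaped | p3:escaped | p4:(0,1)->(0,0)->EXIT
Exit steps: [2, 5, 2, 4, 5]
First to escape: p0 at step 2

Answer: 0 2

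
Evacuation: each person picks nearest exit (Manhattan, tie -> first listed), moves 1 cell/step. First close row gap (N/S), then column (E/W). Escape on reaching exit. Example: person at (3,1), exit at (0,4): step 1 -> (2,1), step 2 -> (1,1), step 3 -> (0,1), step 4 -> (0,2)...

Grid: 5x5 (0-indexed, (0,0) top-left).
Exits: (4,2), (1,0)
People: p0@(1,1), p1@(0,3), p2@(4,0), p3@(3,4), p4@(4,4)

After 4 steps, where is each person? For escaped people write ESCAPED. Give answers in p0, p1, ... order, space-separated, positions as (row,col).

Step 1: p0:(1,1)->(1,0)->EXIT | p1:(0,3)->(1,3) | p2:(4,0)->(4,1) | p3:(3,4)->(4,4) | p4:(4,4)->(4,3)
Step 2: p0:escaped | p1:(1,3)->(1,2) | p2:(4,1)->(4,2)->EXIT | p3:(4,4)->(4,3) | p4:(4,3)->(4,2)->EXIT
Step 3: p0:escaped | p1:(1,2)->(1,1) | p2:escaped | p3:(4,3)->(4,2)->EXIT | p4:escaped
Step 4: p0:escaped | p1:(1,1)->(1,0)->EXIT | p2:escaped | p3:escaped | p4:escaped

ESCAPED ESCAPED ESCAPED ESCAPED ESCAPED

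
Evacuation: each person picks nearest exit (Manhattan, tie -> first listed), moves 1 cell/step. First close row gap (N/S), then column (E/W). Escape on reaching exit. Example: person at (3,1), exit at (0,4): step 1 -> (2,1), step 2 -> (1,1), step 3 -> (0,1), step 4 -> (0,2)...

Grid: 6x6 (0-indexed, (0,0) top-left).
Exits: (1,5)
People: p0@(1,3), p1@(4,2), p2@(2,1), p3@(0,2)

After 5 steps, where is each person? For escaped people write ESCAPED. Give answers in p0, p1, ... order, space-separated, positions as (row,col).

Step 1: p0:(1,3)->(1,4) | p1:(4,2)->(3,2) | p2:(2,1)->(1,1) | p3:(0,2)->(1,2)
Step 2: p0:(1,4)->(1,5)->EXIT | p1:(3,2)->(2,2) | p2:(1,1)->(1,2) | p3:(1,2)->(1,3)
Step 3: p0:escaped | p1:(2,2)->(1,2) | p2:(1,2)->(1,3) | p3:(1,3)->(1,4)
Step 4: p0:escaped | p1:(1,2)->(1,3) | p2:(1,3)->(1,4) | p3:(1,4)->(1,5)->EXIT
Step 5: p0:escaped | p1:(1,3)->(1,4) | p2:(1,4)->(1,5)->EXIT | p3:escaped

ESCAPED (1,4) ESCAPED ESCAPED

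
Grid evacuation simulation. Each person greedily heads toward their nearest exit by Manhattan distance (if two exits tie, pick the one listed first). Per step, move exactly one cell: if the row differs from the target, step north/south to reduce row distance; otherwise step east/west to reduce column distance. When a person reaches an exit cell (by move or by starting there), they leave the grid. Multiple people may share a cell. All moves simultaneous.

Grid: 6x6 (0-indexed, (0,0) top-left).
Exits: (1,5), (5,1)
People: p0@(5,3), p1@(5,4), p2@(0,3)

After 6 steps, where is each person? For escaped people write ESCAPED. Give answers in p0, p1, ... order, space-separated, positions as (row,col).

Step 1: p0:(5,3)->(5,2) | p1:(5,4)->(5,3) | p2:(0,3)->(1,3)
Step 2: p0:(5,2)->(5,1)->EXIT | p1:(5,3)->(5,2) | p2:(1,3)->(1,4)
Step 3: p0:escaped | p1:(5,2)->(5,1)->EXIT | p2:(1,4)->(1,5)->EXIT

ESCAPED ESCAPED ESCAPED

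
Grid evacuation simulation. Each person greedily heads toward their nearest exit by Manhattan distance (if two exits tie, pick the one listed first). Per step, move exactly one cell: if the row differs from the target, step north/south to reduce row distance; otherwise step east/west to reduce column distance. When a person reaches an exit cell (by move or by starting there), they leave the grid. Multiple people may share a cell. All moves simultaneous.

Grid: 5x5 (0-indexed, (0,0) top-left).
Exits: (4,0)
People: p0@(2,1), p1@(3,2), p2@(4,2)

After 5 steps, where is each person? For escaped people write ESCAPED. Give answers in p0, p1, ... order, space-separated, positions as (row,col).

Step 1: p0:(2,1)->(3,1) | p1:(3,2)->(4,2) | p2:(4,2)->(4,1)
Step 2: p0:(3,1)->(4,1) | p1:(4,2)->(4,1) | p2:(4,1)->(4,0)->EXIT
Step 3: p0:(4,1)->(4,0)->EXIT | p1:(4,1)->(4,0)->EXIT | p2:escaped

ESCAPED ESCAPED ESCAPED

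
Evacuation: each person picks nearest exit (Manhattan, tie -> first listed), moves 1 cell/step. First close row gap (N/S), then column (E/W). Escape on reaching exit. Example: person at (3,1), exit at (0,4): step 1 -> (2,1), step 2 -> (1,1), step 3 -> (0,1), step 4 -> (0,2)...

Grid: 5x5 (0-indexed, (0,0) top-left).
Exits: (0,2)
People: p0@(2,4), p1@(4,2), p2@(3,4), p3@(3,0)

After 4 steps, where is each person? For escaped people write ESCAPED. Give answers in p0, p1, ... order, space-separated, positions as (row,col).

Step 1: p0:(2,4)->(1,4) | p1:(4,2)->(3,2) | p2:(3,4)->(2,4) | p3:(3,0)->(2,0)
Step 2: p0:(1,4)->(0,4) | p1:(3,2)->(2,2) | p2:(2,4)->(1,4) | p3:(2,0)->(1,0)
Step 3: p0:(0,4)->(0,3) | p1:(2,2)->(1,2) | p2:(1,4)->(0,4) | p3:(1,0)->(0,0)
Step 4: p0:(0,3)->(0,2)->EXIT | p1:(1,2)->(0,2)->EXIT | p2:(0,4)->(0,3) | p3:(0,0)->(0,1)

ESCAPED ESCAPED (0,3) (0,1)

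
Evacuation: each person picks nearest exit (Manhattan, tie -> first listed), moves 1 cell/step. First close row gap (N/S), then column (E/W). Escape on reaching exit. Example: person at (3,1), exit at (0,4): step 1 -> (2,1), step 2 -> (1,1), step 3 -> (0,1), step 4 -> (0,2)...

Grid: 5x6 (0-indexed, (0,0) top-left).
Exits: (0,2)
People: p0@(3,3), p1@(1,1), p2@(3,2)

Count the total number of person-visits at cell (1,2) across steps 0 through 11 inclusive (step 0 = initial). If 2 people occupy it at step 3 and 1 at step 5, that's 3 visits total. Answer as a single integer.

Step 0: p0@(3,3) p1@(1,1) p2@(3,2) -> at (1,2): 0 [-], cum=0
Step 1: p0@(2,3) p1@(0,1) p2@(2,2) -> at (1,2): 0 [-], cum=0
Step 2: p0@(1,3) p1@ESC p2@(1,2) -> at (1,2): 1 [p2], cum=1
Step 3: p0@(0,3) p1@ESC p2@ESC -> at (1,2): 0 [-], cum=1
Step 4: p0@ESC p1@ESC p2@ESC -> at (1,2): 0 [-], cum=1
Total visits = 1

Answer: 1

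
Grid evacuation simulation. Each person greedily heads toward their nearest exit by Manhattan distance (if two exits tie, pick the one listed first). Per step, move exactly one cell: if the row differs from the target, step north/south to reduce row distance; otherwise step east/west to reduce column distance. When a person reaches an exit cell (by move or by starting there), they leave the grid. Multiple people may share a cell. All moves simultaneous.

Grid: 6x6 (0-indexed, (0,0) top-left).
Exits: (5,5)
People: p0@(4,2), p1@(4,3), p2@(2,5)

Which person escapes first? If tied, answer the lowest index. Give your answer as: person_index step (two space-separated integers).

Step 1: p0:(4,2)->(5,2) | p1:(4,3)->(5,3) | p2:(2,5)->(3,5)
Step 2: p0:(5,2)->(5,3) | p1:(5,3)->(5,4) | p2:(3,5)->(4,5)
Step 3: p0:(5,3)->(5,4) | p1:(5,4)->(5,5)->EXIT | p2:(4,5)->(5,5)->EXIT
Step 4: p0:(5,4)->(5,5)->EXIT | p1:escaped | p2:escaped
Exit steps: [4, 3, 3]
First to escape: p1 at step 3

Answer: 1 3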